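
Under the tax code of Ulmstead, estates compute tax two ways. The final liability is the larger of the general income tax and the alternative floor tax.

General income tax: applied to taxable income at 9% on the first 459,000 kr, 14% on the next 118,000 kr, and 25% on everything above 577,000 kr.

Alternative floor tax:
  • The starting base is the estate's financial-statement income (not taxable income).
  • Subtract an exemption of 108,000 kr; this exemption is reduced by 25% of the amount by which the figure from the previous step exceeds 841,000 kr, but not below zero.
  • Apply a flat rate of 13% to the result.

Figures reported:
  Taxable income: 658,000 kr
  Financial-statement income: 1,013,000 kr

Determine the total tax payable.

123,240 kr

General income tax:
  459,000 kr × 9% = 41,310 kr
  118,000 kr × 14% = 16,520 kr
  81,000 kr × 25% = 20,250 kr
  → 78,080 kr

Alternative floor tax:
  Base (financial-statement income): 1,013,000 kr
  Exemption: 108,000 kr − 25% × (1,013,000 kr − 841,000 kr) = 108,000 kr − 43,000 kr = 65,000 kr
  Base: 1,013,000 kr − 65,000 kr = 948,000 kr
  948,000 kr × 13% = 123,240 kr

123,240 kr > 78,080 kr, so the alternative floor tax is the binding amount.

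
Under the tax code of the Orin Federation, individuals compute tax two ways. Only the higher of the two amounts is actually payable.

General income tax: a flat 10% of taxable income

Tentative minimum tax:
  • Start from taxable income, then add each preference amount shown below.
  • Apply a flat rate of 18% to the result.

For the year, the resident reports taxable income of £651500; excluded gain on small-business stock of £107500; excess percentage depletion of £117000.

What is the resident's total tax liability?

£157680

Tentative minimum tax:
  Adjusted income: £651500 + £107500 + £117000 = £876000
  £876000 × 18% = £157680

General income tax:
  £651500 × 10% = £65150

£157680 > £65150, so the tentative minimum tax is the binding amount.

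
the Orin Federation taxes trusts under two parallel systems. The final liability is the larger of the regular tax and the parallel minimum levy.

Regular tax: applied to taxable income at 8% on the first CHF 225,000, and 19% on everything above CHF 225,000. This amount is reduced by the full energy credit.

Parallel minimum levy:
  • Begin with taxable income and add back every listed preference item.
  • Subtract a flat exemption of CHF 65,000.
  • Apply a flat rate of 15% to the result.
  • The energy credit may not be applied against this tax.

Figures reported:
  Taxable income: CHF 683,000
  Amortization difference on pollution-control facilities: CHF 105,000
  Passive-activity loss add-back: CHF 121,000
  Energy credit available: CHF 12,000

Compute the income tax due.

CHF 126,600

Regular tax:
  CHF 225,000 × 8% = CHF 18,000
  CHF 458,000 × 19% = CHF 87,020
  → CHF 105,020
  Less energy credit CHF 12,000 → CHF 93,020

Parallel minimum levy:
  Adjusted income: CHF 683,000 + CHF 105,000 + CHF 121,000 = CHF 909,000
  Less exemption CHF 65,000 → base CHF 844,000
  CHF 844,000 × 15% = CHF 126,600

CHF 126,600 > CHF 93,020, so the parallel minimum levy is the binding amount.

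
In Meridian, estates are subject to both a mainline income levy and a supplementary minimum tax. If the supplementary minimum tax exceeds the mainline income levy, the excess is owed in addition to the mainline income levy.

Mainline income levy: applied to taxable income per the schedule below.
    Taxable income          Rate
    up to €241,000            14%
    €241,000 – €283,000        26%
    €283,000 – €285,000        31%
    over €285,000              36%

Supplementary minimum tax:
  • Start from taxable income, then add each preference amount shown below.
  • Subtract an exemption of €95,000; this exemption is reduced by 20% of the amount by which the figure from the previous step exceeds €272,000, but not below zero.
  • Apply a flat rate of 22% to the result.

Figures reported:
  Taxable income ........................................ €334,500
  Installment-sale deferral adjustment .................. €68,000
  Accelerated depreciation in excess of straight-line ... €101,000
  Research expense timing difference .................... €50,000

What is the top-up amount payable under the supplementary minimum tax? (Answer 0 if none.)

€50,156

Mainline income levy:
  €241,000 × 14% = €33,740
  €42,000 × 26% = €10,920
  €2,000 × 31% = €620
  €49,500 × 36% = €17,820
  → €63,100

Supplementary minimum tax:
  Adjusted income: €334,500 + €68,000 + €101,000 + €50,000 = €553,500
  Exemption: €95,000 − 20% × (€553,500 − €272,000) = €95,000 − €56,300 = €38,700
  Base: €553,500 − €38,700 = €514,800
  €514,800 × 22% = €113,256

Excess of supplementary minimum tax over mainline income levy: €113,256 − €63,100 = €50,156.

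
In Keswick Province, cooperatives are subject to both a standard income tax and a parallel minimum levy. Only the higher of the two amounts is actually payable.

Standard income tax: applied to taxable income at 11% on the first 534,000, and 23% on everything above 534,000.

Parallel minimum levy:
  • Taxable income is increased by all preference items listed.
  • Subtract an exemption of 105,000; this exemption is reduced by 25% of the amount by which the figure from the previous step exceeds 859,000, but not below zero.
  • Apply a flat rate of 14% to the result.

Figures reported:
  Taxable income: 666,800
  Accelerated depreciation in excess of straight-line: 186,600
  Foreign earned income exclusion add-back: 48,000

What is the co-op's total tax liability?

112,980

Parallel minimum levy:
  Adjusted income: 666,800 + 186,600 + 48,000 = 901,400
  Exemption: 105,000 − 25% × (901,400 − 859,000) = 105,000 − 10,600 = 94,400
  Base: 901,400 − 94,400 = 807,000
  807,000 × 14% = 112,980

Standard income tax:
  534,000 × 11% = 58,740
  132,800 × 23% = 30,544
  → 89,284

112,980 > 89,284, so the parallel minimum levy is the binding amount.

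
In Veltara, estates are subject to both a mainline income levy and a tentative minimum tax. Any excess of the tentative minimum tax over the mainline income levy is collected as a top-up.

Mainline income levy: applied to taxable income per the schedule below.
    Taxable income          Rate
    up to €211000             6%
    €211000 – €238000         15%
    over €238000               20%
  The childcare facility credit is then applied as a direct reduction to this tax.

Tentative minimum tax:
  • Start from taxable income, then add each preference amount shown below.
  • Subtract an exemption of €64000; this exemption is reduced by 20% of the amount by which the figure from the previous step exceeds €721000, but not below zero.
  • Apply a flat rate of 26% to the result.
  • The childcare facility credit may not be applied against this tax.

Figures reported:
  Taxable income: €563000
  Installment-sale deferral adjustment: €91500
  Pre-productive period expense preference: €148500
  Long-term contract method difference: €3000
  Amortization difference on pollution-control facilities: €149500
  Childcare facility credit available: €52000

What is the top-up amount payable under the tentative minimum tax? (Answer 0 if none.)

Mainline income levy:
  €211000 × 6% = €12660
  €27000 × 15% = €4050
  €325000 × 20% = €65000
  → €81710
  Less childcare facility credit €52000 → €29710

Tentative minimum tax:
  Adjusted income: €563000 + €91500 + €148500 + €3000 + €149500 = €955500
  Exemption: €64000 − 20% × (€955500 − €721000) = €64000 − €46900 = €17100
  Base: €955500 − €17100 = €938400
  €938400 × 26% = €243984

Excess of tentative minimum tax over mainline income levy: €243984 − €29710 = €214274.

€214274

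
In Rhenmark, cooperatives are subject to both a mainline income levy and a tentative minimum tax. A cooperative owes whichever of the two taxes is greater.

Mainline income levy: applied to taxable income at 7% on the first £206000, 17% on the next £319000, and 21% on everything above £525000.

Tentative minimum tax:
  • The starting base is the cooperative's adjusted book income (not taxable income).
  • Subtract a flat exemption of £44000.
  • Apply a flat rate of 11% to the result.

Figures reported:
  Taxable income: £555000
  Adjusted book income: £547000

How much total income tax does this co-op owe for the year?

£74950

Tentative minimum tax:
  Base (adjusted book income): £547000
  Less exemption £44000 → base £503000
  £503000 × 11% = £55330

Mainline income levy:
  £206000 × 7% = £14420
  £319000 × 17% = £54230
  £30000 × 21% = £6300
  → £74950

£74950 > £55330, so the mainline income levy governs.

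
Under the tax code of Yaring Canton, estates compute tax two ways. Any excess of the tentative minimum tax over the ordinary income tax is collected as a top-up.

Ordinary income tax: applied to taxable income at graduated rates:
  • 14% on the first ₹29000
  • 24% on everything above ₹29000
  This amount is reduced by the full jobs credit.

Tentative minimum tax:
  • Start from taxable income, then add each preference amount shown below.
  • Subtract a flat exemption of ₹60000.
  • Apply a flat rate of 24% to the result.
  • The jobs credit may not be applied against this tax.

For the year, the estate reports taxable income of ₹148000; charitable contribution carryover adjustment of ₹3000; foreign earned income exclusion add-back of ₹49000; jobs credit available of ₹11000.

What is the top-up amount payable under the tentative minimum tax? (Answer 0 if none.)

Ordinary income tax:
  ₹29000 × 14% = ₹4060
  ₹119000 × 24% = ₹28560
  → ₹32620
  Less jobs credit ₹11000 → ₹21620

Tentative minimum tax:
  Adjusted income: ₹148000 + ₹3000 + ₹49000 = ₹200000
  Less exemption ₹60000 → base ₹140000
  ₹140000 × 24% = ₹33600

Excess of tentative minimum tax over ordinary income tax: ₹33600 − ₹21620 = ₹11980.

₹11980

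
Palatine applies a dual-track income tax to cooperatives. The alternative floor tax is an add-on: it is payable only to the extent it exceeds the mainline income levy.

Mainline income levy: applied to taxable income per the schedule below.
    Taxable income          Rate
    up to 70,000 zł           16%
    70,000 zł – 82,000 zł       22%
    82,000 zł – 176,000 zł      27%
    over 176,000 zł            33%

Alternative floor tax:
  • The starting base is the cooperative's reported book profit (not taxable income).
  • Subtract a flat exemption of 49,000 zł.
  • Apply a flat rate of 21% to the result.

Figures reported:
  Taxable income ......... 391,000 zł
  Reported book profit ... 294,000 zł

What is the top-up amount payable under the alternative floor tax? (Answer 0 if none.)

0 zł

Alternative floor tax:
  Base (reported book profit): 294,000 zł
  Less exemption 49,000 zł → base 245,000 zł
  245,000 zł × 21% = 51,450 zł

Mainline income levy:
  70,000 zł × 16% = 11,200 zł
  12,000 zł × 22% = 2,640 zł
  94,000 zł × 27% = 25,380 zł
  215,000 zł × 33% = 70,950 zł
  → 110,170 zł

51,450 zł ≤ 110,170 zł, so no add-on is due.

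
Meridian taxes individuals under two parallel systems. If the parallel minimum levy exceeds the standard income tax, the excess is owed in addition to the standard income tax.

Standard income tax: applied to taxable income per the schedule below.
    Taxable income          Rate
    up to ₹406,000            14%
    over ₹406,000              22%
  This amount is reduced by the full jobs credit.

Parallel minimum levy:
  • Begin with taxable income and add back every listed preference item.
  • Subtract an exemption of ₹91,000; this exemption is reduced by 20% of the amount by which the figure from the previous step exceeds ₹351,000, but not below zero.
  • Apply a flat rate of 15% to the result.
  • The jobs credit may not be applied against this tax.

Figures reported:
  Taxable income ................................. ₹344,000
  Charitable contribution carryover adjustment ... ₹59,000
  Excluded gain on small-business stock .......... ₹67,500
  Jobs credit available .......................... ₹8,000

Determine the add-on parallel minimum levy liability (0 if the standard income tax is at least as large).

Standard income tax:
  ₹344,000 × 14% = ₹48,160
  Less jobs credit ₹8,000 → ₹40,160

Parallel minimum levy:
  Adjusted income: ₹344,000 + ₹59,000 + ₹67,500 = ₹470,500
  Exemption: ₹91,000 − 20% × (₹470,500 − ₹351,000) = ₹91,000 − ₹23,900 = ₹67,100
  Base: ₹470,500 − ₹67,100 = ₹403,400
  ₹403,400 × 15% = ₹60,510

Excess of parallel minimum levy over standard income tax: ₹60,510 − ₹40,160 = ₹20,350.

₹20,350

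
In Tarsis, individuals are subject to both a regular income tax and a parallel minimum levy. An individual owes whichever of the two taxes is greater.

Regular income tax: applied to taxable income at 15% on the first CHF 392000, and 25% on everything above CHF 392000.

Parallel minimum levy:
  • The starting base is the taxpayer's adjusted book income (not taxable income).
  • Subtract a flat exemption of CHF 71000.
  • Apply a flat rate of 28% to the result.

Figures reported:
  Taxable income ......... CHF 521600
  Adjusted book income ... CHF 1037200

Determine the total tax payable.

Regular income tax:
  CHF 392000 × 15% = CHF 58800
  CHF 129600 × 25% = CHF 32400
  → CHF 91200

Parallel minimum levy:
  Base (adjusted book income): CHF 1037200
  Less exemption CHF 71000 → base CHF 966200
  CHF 966200 × 28% = CHF 270536

CHF 270536 > CHF 91200, so the parallel minimum levy is the binding amount.

CHF 270536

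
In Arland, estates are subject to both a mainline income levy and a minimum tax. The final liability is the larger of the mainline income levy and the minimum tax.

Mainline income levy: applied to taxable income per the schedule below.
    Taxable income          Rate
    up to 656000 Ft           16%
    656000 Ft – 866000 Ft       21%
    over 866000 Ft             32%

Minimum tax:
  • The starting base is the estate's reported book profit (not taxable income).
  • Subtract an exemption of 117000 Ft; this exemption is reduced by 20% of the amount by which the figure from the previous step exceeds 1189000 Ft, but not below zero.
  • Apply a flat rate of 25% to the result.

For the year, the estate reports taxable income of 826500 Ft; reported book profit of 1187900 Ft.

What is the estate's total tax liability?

Mainline income levy:
  656000 Ft × 16% = 104960 Ft
  170500 Ft × 21% = 35805 Ft
  → 140765 Ft

Minimum tax:
  Base (reported book profit): 1187900 Ft
  Exemption: 1187900 Ft ≤ 1189000 Ft, so full 117000 Ft applies
  Base: 1187900 Ft − 117000 Ft = 1070900 Ft
  1070900 Ft × 25% = 267725 Ft

267725 Ft > 140765 Ft, so the minimum tax is the binding amount.

267725 Ft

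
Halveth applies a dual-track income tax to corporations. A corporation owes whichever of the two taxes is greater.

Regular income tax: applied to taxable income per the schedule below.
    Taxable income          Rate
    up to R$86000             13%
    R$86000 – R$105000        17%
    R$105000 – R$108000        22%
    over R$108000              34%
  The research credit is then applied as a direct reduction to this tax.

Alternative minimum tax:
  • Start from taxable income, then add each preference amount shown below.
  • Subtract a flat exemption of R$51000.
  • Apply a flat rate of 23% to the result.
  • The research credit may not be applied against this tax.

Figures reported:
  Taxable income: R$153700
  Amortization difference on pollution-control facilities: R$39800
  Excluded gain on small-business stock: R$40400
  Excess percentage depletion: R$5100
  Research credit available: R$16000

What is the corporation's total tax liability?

R$43240

Regular income tax:
  R$86000 × 13% = R$11180
  R$19000 × 17% = R$3230
  R$3000 × 22% = R$660
  R$45700 × 34% = R$15538
  → R$30608
  Less research credit R$16000 → R$14608

Alternative minimum tax:
  Adjusted income: R$153700 + R$39800 + R$40400 + R$5100 = R$239000
  Less exemption R$51000 → base R$188000
  R$188000 × 23% = R$43240

R$43240 > R$14608, so the alternative minimum tax is the binding amount.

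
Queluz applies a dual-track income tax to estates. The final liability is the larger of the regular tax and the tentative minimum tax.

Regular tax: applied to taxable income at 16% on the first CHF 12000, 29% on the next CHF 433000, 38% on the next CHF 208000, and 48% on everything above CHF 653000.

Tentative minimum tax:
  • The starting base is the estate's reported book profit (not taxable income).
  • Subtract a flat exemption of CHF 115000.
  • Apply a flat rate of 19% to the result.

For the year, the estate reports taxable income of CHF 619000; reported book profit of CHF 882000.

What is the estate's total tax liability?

CHF 193610

Tentative minimum tax:
  Base (reported book profit): CHF 882000
  Less exemption CHF 115000 → base CHF 767000
  CHF 767000 × 19% = CHF 145730

Regular tax:
  CHF 12000 × 16% = CHF 1920
  CHF 433000 × 29% = CHF 125570
  CHF 174000 × 38% = CHF 66120
  → CHF 193610

CHF 193610 > CHF 145730, so the regular tax governs.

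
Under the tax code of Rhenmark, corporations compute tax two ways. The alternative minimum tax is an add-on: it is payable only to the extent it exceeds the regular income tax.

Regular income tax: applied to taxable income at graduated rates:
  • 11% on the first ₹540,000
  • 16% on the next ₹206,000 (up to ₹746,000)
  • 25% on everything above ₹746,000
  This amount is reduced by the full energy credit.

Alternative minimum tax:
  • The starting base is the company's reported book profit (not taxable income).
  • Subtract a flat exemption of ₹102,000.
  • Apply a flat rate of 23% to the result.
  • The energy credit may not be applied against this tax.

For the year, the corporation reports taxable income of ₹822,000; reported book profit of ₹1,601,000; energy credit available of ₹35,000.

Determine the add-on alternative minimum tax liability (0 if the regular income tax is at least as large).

Alternative minimum tax:
  Base (reported book profit): ₹1,601,000
  Less exemption ₹102,000 → base ₹1,499,000
  ₹1,499,000 × 23% = ₹344,770

Regular income tax:
  ₹540,000 × 11% = ₹59,400
  ₹206,000 × 16% = ₹32,960
  ₹76,000 × 25% = ₹19,000
  → ₹111,360
  Less energy credit ₹35,000 → ₹76,360

Excess of alternative minimum tax over regular income tax: ₹344,770 − ₹76,360 = ₹268,410.

₹268,410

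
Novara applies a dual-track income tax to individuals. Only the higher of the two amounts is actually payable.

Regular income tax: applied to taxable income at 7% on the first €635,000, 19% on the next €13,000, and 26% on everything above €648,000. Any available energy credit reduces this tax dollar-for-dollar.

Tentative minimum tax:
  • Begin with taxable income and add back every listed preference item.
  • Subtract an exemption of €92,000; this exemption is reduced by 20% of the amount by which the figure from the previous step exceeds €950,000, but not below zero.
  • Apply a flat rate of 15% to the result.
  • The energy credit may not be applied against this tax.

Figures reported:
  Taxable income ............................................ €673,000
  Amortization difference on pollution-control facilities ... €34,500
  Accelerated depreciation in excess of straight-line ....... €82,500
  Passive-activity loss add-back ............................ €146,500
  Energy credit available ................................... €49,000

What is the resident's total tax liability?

Regular income tax:
  €635,000 × 7% = €44,450
  €13,000 × 19% = €2,470
  €25,000 × 26% = €6,500
  → €53,420
  Less energy credit €49,000 → €4,420

Tentative minimum tax:
  Adjusted income: €673,000 + €34,500 + €82,500 + €146,500 = €936,500
  Exemption: €936,500 ≤ €950,000, so full €92,000 applies
  Base: €936,500 − €92,000 = €844,500
  €844,500 × 15% = €126,675

€126,675 > €4,420, so the tentative minimum tax is the binding amount.

€126,675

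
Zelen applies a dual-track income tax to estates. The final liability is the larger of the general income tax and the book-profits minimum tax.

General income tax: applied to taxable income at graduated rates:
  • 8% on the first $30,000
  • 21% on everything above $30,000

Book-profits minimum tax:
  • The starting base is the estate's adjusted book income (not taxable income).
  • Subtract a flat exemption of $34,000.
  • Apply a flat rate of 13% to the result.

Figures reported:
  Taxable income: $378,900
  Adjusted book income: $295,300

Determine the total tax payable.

Book-profits minimum tax:
  Base (adjusted book income): $295,300
  Less exemption $34,000 → base $261,300
  $261,300 × 13% = $33,969

General income tax:
  $30,000 × 8% = $2,400
  $348,900 × 21% = $73,269
  → $75,669

$75,669 > $33,969, so the general income tax governs.

$75,669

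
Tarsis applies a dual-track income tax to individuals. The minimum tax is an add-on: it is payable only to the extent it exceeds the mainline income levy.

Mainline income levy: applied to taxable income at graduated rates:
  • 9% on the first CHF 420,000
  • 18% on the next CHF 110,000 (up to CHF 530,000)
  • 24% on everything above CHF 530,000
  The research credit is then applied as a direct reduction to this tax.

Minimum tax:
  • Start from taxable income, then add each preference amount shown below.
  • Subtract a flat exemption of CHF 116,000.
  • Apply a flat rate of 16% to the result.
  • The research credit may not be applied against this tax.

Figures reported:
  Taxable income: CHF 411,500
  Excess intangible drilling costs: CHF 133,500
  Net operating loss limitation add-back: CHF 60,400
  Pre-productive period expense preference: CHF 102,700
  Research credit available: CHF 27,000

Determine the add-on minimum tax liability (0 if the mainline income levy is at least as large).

Minimum tax:
  Adjusted income: CHF 411,500 + CHF 133,500 + CHF 60,400 + CHF 102,700 = CHF 708,100
  Less exemption CHF 116,000 → base CHF 592,100
  CHF 592,100 × 16% = CHF 94,736

Mainline income levy:
  CHF 411,500 × 9% = CHF 37,035
  Less research credit CHF 27,000 → CHF 10,035

Excess of minimum tax over mainline income levy: CHF 94,736 − CHF 10,035 = CHF 84,701.

CHF 84,701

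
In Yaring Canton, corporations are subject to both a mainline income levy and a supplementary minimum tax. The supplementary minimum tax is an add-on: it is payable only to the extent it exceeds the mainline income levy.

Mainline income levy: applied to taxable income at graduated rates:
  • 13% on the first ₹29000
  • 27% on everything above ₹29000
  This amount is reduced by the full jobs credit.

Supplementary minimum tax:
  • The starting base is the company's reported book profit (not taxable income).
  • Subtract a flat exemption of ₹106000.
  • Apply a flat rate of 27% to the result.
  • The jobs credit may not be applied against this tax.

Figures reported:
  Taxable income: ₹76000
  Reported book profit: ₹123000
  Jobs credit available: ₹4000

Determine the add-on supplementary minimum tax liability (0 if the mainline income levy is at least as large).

Mainline income levy:
  ₹29000 × 13% = ₹3770
  ₹47000 × 27% = ₹12690
  → ₹16460
  Less jobs credit ₹4000 → ₹12460

Supplementary minimum tax:
  Base (reported book profit): ₹123000
  Less exemption ₹106000 → base ₹17000
  ₹17000 × 27% = ₹4590

₹4590 ≤ ₹12460, so no add-on is due.

₹0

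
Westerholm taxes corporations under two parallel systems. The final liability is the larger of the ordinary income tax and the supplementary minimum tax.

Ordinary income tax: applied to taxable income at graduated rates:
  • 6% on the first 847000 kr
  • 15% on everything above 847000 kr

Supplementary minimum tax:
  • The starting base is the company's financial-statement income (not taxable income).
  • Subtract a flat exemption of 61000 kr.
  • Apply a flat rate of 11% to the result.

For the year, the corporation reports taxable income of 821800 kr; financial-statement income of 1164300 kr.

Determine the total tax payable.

121363 kr

Ordinary income tax:
  821800 kr × 6% = 49308 kr

Supplementary minimum tax:
  Base (financial-statement income): 1164300 kr
  Less exemption 61000 kr → base 1103300 kr
  1103300 kr × 11% = 121363 kr

121363 kr > 49308 kr, so the supplementary minimum tax is the binding amount.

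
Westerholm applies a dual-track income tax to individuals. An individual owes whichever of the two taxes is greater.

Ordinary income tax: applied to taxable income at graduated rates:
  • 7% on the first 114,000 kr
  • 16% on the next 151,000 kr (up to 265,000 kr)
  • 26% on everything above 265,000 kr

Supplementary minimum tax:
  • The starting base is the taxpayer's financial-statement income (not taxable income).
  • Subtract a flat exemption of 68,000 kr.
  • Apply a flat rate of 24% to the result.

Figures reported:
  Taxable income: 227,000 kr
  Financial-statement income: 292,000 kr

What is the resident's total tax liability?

53,760 kr

Ordinary income tax:
  114,000 kr × 7% = 7,980 kr
  113,000 kr × 16% = 18,080 kr
  → 26,060 kr

Supplementary minimum tax:
  Base (financial-statement income): 292,000 kr
  Less exemption 68,000 kr → base 224,000 kr
  224,000 kr × 24% = 53,760 kr

53,760 kr > 26,060 kr, so the supplementary minimum tax is the binding amount.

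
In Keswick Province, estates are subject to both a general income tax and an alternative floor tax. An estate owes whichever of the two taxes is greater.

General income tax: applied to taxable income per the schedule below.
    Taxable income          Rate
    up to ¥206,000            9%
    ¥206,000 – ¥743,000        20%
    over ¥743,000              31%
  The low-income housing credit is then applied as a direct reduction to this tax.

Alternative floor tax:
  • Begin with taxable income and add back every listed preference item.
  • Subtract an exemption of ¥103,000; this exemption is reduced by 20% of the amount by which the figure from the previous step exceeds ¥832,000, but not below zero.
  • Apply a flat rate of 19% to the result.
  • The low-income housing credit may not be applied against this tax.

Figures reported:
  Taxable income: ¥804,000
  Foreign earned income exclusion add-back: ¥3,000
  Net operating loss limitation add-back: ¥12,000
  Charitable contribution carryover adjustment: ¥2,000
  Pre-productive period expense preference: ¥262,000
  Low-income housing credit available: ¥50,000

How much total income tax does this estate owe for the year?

¥195,738

Alternative floor tax:
  Adjusted income: ¥804,000 + ¥3,000 + ¥12,000 + ¥2,000 + ¥262,000 = ¥1,083,000
  Exemption: ¥103,000 − 20% × (¥1,083,000 − ¥832,000) = ¥103,000 − ¥50,200 = ¥52,800
  Base: ¥1,083,000 − ¥52,800 = ¥1,030,200
  ¥1,030,200 × 19% = ¥195,738

General income tax:
  ¥206,000 × 9% = ¥18,540
  ¥537,000 × 20% = ¥107,400
  ¥61,000 × 31% = ¥18,910
  → ¥144,850
  Less low-income housing credit ¥50,000 → ¥94,850

¥195,738 > ¥94,850, so the alternative floor tax is the binding amount.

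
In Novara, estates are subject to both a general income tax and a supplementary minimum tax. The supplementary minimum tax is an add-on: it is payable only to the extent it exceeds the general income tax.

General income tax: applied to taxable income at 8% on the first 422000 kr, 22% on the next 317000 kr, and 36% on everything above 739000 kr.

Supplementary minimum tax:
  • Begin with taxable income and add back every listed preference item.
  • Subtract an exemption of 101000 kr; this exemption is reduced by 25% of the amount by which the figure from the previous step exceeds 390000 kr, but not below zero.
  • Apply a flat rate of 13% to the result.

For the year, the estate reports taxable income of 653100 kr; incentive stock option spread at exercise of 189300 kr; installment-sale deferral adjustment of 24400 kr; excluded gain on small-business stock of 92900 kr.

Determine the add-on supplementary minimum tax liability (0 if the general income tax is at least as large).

General income tax:
  422000 kr × 8% = 33760 kr
  231100 kr × 22% = 50842 kr
  → 84602 kr

Supplementary minimum tax:
  Adjusted income: 653100 kr + 189300 kr + 24400 kr + 92900 kr = 959700 kr
  Exemption: 25% × (959700 kr − 390000 kr) = 142425 kr ≥ 101000 kr, so the exemption is fully phased out
  Base: 959700 kr − 0 kr = 959700 kr
  959700 kr × 13% = 124761 kr

Excess of supplementary minimum tax over general income tax: 124761 kr − 84602 kr = 40159 kr.

40159 kr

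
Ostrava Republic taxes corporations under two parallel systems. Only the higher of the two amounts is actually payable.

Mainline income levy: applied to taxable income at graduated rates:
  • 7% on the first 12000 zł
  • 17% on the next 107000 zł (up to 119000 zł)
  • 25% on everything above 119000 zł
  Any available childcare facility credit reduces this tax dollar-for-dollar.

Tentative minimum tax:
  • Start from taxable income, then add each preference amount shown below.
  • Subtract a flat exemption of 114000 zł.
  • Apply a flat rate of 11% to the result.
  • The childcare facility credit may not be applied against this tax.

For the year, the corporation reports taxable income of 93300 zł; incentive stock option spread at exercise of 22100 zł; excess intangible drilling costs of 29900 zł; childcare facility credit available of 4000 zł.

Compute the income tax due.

10661 zł

Tentative minimum tax:
  Adjusted income: 93300 zł + 22100 zł + 29900 zł = 145300 zł
  Less exemption 114000 zł → base 31300 zł
  31300 zł × 11% = 3443 zł

Mainline income levy:
  12000 zł × 7% = 840 zł
  81300 zł × 17% = 13821 zł
  → 14661 zł
  Less childcare facility credit 4000 zł → 10661 zł

10661 zł > 3443 zł, so the mainline income levy governs.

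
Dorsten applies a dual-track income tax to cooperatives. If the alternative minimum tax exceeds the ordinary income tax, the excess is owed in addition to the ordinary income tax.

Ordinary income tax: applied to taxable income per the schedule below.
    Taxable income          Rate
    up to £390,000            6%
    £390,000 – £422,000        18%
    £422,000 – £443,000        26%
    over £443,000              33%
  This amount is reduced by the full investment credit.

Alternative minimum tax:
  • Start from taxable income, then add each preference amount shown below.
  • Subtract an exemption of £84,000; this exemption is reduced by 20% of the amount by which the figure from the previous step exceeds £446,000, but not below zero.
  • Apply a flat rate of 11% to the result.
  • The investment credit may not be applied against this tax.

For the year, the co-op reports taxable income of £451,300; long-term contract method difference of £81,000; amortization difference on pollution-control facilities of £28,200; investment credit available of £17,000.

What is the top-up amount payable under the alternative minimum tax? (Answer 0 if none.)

£34,575

Ordinary income tax:
  £390,000 × 6% = £23,400
  £32,000 × 18% = £5,760
  £21,000 × 26% = £5,460
  £8,300 × 33% = £2,739
  → £37,359
  Less investment credit £17,000 → £20,359

Alternative minimum tax:
  Adjusted income: £451,300 + £81,000 + £28,200 = £560,500
  Exemption: £84,000 − 20% × (£560,500 − £446,000) = £84,000 − £22,900 = £61,100
  Base: £560,500 − £61,100 = £499,400
  £499,400 × 11% = £54,934

Excess of alternative minimum tax over ordinary income tax: £54,934 − £20,359 = £34,575.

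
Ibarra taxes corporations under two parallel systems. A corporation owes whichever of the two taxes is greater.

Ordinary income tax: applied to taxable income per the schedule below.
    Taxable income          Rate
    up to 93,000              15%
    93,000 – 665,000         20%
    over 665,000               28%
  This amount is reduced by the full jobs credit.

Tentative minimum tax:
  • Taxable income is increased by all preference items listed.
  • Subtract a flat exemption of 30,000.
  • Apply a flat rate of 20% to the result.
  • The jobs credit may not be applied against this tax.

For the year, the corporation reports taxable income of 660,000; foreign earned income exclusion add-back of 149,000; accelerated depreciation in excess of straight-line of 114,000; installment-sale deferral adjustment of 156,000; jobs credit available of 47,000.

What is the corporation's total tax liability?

Ordinary income tax:
  93,000 × 15% = 13,950
  567,000 × 20% = 113,400
  → 127,350
  Less jobs credit 47,000 → 80,350

Tentative minimum tax:
  Adjusted income: 660,000 + 149,000 + 114,000 + 156,000 = 1,079,000
  Less exemption 30,000 → base 1,049,000
  1,049,000 × 20% = 209,800

209,800 > 80,350, so the tentative minimum tax is the binding amount.

209,800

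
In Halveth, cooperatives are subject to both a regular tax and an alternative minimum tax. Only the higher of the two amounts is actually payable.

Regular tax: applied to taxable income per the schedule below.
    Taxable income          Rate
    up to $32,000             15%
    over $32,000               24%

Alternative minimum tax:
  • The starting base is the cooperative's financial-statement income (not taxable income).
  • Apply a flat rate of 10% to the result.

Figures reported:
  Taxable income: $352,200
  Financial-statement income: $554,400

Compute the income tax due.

$81,648

Regular tax:
  $32,000 × 15% = $4,800
  $320,200 × 24% = $76,848
  → $81,648

Alternative minimum tax:
  Base (financial-statement income): $554,400
  $554,400 × 10% = $55,440

$81,648 > $55,440, so the regular tax governs.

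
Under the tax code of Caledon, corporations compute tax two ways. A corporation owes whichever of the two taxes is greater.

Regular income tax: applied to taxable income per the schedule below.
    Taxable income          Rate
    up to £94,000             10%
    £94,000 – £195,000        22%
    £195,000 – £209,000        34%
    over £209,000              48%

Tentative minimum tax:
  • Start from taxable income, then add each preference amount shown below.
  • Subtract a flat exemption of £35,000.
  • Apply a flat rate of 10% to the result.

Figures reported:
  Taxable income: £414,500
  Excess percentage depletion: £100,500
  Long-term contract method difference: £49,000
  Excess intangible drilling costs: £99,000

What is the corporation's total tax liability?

£135,020

Tentative minimum tax:
  Adjusted income: £414,500 + £100,500 + £49,000 + £99,000 = £663,000
  Less exemption £35,000 → base £628,000
  £628,000 × 10% = £62,800

Regular income tax:
  £94,000 × 10% = £9,400
  £101,000 × 22% = £22,220
  £14,000 × 34% = £4,760
  £205,500 × 48% = £98,640
  → £135,020

£135,020 > £62,800, so the regular income tax governs.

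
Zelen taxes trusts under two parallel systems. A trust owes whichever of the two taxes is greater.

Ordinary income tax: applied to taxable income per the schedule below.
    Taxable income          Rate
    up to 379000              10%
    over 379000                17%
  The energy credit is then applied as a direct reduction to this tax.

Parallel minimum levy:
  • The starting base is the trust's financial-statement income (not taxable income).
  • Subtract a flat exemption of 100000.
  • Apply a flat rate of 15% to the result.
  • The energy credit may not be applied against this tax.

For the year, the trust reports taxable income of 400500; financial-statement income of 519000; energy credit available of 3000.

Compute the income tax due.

62850

Ordinary income tax:
  379000 × 10% = 37900
  21500 × 17% = 3655
  → 41555
  Less energy credit 3000 → 38555

Parallel minimum levy:
  Base (financial-statement income): 519000
  Less exemption 100000 → base 419000
  419000 × 15% = 62850

62850 > 38555, so the parallel minimum levy is the binding amount.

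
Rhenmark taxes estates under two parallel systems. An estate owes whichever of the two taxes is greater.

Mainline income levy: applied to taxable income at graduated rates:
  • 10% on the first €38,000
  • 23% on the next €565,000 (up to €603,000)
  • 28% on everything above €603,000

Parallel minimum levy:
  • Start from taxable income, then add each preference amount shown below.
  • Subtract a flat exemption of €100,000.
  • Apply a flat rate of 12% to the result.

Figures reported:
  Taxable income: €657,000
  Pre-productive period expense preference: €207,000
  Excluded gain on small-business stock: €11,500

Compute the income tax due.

Parallel minimum levy:
  Adjusted income: €657,000 + €207,000 + €11,500 = €875,500
  Less exemption €100,000 → base €775,500
  €775,500 × 12% = €93,060

Mainline income levy:
  €38,000 × 10% = €3,800
  €565,000 × 23% = €129,950
  €54,000 × 28% = €15,120
  → €148,870

€148,870 > €93,060, so the mainline income levy governs.

€148,870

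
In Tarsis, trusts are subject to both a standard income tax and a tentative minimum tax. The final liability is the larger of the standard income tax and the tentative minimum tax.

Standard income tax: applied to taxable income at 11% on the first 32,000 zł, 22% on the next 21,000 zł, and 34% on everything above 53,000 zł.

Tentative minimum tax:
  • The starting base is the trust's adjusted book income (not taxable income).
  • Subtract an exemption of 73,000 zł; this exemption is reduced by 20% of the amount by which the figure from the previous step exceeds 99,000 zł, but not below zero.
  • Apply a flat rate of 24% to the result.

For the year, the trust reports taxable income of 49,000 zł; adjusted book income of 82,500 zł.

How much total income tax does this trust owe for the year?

Tentative minimum tax:
  Base (adjusted book income): 82,500 zł
  Exemption: 82,500 zł ≤ 99,000 zł, so full 73,000 zł applies
  Base: 82,500 zł − 73,000 zł = 9,500 zł
  9,500 zł × 24% = 2,280 zł

Standard income tax:
  32,000 zł × 11% = 3,520 zł
  17,000 zł × 22% = 3,740 zł
  → 7,260 zł

7,260 zł > 2,280 zł, so the standard income tax governs.

7,260 zł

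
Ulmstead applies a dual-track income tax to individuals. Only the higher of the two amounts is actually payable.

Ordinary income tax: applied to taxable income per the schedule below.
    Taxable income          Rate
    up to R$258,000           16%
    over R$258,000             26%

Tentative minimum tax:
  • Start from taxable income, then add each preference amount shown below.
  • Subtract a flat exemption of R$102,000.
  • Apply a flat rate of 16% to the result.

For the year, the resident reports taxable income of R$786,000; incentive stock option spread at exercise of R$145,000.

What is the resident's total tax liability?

Tentative minimum tax:
  Adjusted income: R$786,000 + R$145,000 = R$931,000
  Less exemption R$102,000 → base R$829,000
  R$829,000 × 16% = R$132,640

Ordinary income tax:
  R$258,000 × 16% = R$41,280
  R$528,000 × 26% = R$137,280
  → R$178,560

R$178,560 > R$132,640, so the ordinary income tax governs.

R$178,560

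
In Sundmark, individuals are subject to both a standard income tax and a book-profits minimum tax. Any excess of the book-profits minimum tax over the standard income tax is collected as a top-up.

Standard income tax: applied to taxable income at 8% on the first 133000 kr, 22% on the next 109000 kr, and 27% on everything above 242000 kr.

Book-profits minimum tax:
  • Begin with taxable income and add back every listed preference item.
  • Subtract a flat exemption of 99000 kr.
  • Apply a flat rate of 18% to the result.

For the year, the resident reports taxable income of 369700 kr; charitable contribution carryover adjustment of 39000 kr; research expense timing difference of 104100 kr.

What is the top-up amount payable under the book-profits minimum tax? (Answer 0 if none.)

5385 kr

Standard income tax:
  133000 kr × 8% = 10640 kr
  109000 kr × 22% = 23980 kr
  127700 kr × 27% = 34479 kr
  → 69099 kr

Book-profits minimum tax:
  Adjusted income: 369700 kr + 39000 kr + 104100 kr = 512800 kr
  Less exemption 99000 kr → base 413800 kr
  413800 kr × 18% = 74484 kr

Excess of book-profits minimum tax over standard income tax: 74484 kr − 69099 kr = 5385 kr.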